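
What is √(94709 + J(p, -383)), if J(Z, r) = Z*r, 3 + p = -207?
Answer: √175139 ≈ 418.50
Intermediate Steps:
p = -210 (p = -3 - 207 = -210)
√(94709 + J(p, -383)) = √(94709 - 210*(-383)) = √(94709 + 80430) = √175139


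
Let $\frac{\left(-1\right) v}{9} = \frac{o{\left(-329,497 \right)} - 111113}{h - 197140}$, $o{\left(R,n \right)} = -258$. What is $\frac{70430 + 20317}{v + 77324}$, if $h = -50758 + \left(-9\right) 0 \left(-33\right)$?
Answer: $\frac{22495999806}{19167462613} \approx 1.1737$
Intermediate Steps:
$h = -50758$ ($h = -50758 + 0 \left(-33\right) = -50758 + 0 = -50758$)
$v = - \frac{1002339}{247898}$ ($v = - 9 \frac{-258 - 111113}{-50758 - 197140} = - 9 \left(- \frac{111371}{-247898}\right) = - 9 \left(\left(-111371\right) \left(- \frac{1}{247898}\right)\right) = \left(-9\right) \frac{111371}{247898} = - \frac{1002339}{247898} \approx -4.0434$)
$\frac{70430 + 20317}{v + 77324} = \frac{70430 + 20317}{- \frac{1002339}{247898} + 77324} = \frac{90747}{\frac{19167462613}{247898}} = 90747 \cdot \frac{247898}{19167462613} = \frac{22495999806}{19167462613}$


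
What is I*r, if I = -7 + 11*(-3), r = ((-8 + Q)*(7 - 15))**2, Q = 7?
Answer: -2560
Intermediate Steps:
r = 64 (r = ((-8 + 7)*(7 - 15))**2 = (-1*(-8))**2 = 8**2 = 64)
I = -40 (I = -7 - 33 = -40)
I*r = -40*64 = -2560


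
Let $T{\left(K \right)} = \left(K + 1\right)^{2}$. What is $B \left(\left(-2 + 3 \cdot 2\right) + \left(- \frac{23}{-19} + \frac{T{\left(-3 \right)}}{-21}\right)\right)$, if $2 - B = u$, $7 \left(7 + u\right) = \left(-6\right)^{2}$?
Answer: $\frac{18027}{931} \approx 19.363$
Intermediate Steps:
$T{\left(K \right)} = \left(1 + K\right)^{2}$
$u = - \frac{13}{7}$ ($u = -7 + \frac{\left(-6\right)^{2}}{7} = -7 + \frac{1}{7} \cdot 36 = -7 + \frac{36}{7} = - \frac{13}{7} \approx -1.8571$)
$B = \frac{27}{7}$ ($B = 2 - - \frac{13}{7} = 2 + \frac{13}{7} = \frac{27}{7} \approx 3.8571$)
$B \left(\left(-2 + 3 \cdot 2\right) + \left(- \frac{23}{-19} + \frac{T{\left(-3 \right)}}{-21}\right)\right) = \frac{27 \left(\left(-2 + 3 \cdot 2\right) + \left(- \frac{23}{-19} + \frac{\left(1 - 3\right)^{2}}{-21}\right)\right)}{7} = \frac{27 \left(\left(-2 + 6\right) + \left(\left(-23\right) \left(- \frac{1}{19}\right) + \left(-2\right)^{2} \left(- \frac{1}{21}\right)\right)\right)}{7} = \frac{27 \left(4 + \left(\frac{23}{19} + 4 \left(- \frac{1}{21}\right)\right)\right)}{7} = \frac{27 \left(4 + \left(\frac{23}{19} - \frac{4}{21}\right)\right)}{7} = \frac{27 \left(4 + \frac{407}{399}\right)}{7} = \frac{27}{7} \cdot \frac{2003}{399} = \frac{18027}{931}$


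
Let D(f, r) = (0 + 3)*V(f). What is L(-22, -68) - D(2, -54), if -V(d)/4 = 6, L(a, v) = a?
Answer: 50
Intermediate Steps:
V(d) = -24 (V(d) = -4*6 = -24)
D(f, r) = -72 (D(f, r) = (0 + 3)*(-24) = 3*(-24) = -72)
L(-22, -68) - D(2, -54) = -22 - 1*(-72) = -22 + 72 = 50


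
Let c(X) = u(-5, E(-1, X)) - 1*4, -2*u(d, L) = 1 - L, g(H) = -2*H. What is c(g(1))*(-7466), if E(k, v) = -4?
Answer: 48529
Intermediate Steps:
u(d, L) = -½ + L/2 (u(d, L) = -(1 - L)/2 = -½ + L/2)
c(X) = -13/2 (c(X) = (-½ + (½)*(-4)) - 1*4 = (-½ - 2) - 4 = -5/2 - 4 = -13/2)
c(g(1))*(-7466) = -13/2*(-7466) = 48529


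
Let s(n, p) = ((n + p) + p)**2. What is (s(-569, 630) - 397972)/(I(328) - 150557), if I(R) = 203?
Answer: -26503/50118 ≈ -0.52881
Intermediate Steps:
s(n, p) = (n + 2*p)**2
(s(-569, 630) - 397972)/(I(328) - 150557) = ((-569 + 2*630)**2 - 397972)/(203 - 150557) = ((-569 + 1260)**2 - 397972)/(-150354) = (691**2 - 397972)*(-1/150354) = (477481 - 397972)*(-1/150354) = 79509*(-1/150354) = -26503/50118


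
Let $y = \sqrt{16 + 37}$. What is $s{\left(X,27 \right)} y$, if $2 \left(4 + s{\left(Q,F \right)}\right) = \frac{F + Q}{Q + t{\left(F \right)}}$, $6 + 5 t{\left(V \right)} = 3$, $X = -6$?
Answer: $- \frac{123 \sqrt{53}}{22} \approx -40.702$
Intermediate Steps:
$t{\left(V \right)} = - \frac{3}{5}$ ($t{\left(V \right)} = - \frac{6}{5} + \frac{1}{5} \cdot 3 = - \frac{6}{5} + \frac{3}{5} = - \frac{3}{5}$)
$y = \sqrt{53} \approx 7.2801$
$s{\left(Q,F \right)} = -4 + \frac{F + Q}{2 \left(- \frac{3}{5} + Q\right)}$ ($s{\left(Q,F \right)} = -4 + \frac{\left(F + Q\right) \frac{1}{Q - \frac{3}{5}}}{2} = -4 + \frac{\left(F + Q\right) \frac{1}{- \frac{3}{5} + Q}}{2} = -4 + \frac{\frac{1}{- \frac{3}{5} + Q} \left(F + Q\right)}{2} = -4 + \frac{F + Q}{2 \left(- \frac{3}{5} + Q\right)}$)
$s{\left(X,27 \right)} y = \frac{24 - -210 + 5 \cdot 27}{2 \left(-3 + 5 \left(-6\right)\right)} \sqrt{53} = \frac{24 + 210 + 135}{2 \left(-3 - 30\right)} \sqrt{53} = \frac{1}{2} \frac{1}{-33} \cdot 369 \sqrt{53} = \frac{1}{2} \left(- \frac{1}{33}\right) 369 \sqrt{53} = - \frac{123 \sqrt{53}}{22}$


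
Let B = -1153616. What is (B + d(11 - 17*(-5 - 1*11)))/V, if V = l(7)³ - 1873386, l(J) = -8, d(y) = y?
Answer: 1153333/1873898 ≈ 0.61547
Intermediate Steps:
V = -1873898 (V = (-8)³ - 1873386 = -512 - 1873386 = -1873898)
(B + d(11 - 17*(-5 - 1*11)))/V = (-1153616 + (11 - 17*(-5 - 1*11)))/(-1873898) = (-1153616 + (11 - 17*(-5 - 11)))*(-1/1873898) = (-1153616 + (11 - 17*(-16)))*(-1/1873898) = (-1153616 + (11 + 272))*(-1/1873898) = (-1153616 + 283)*(-1/1873898) = -1153333*(-1/1873898) = 1153333/1873898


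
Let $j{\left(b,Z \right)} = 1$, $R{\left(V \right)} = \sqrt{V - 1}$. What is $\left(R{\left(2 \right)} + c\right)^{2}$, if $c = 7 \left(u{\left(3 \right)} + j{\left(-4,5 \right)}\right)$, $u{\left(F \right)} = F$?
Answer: $841$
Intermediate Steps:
$R{\left(V \right)} = \sqrt{-1 + V}$
$c = 28$ ($c = 7 \left(3 + 1\right) = 7 \cdot 4 = 28$)
$\left(R{\left(2 \right)} + c\right)^{2} = \left(\sqrt{-1 + 2} + 28\right)^{2} = \left(\sqrt{1} + 28\right)^{2} = \left(1 + 28\right)^{2} = 29^{2} = 841$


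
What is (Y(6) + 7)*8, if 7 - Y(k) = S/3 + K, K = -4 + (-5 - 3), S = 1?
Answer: 616/3 ≈ 205.33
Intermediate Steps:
K = -12 (K = -4 - 8 = -12)
Y(k) = 56/3 (Y(k) = 7 - (1/3 - 12) = 7 - 1*(-35/3) = 7 + 35/3 = 56/3)
(Y(6) + 7)*8 = (56/3 + 7)*8 = (77/3)*8 = 616/3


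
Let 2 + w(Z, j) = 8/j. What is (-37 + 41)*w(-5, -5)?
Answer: -72/5 ≈ -14.400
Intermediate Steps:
w(Z, j) = -2 + 8/j
(-37 + 41)*w(-5, -5) = (-37 + 41)*(-2 + 8/(-5)) = 4*(-2 + 8*(-⅕)) = 4*(-2 - 8/5) = 4*(-18/5) = -72/5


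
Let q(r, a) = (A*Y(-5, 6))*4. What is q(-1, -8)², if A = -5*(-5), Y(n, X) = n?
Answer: 250000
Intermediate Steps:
A = 25
q(r, a) = -500 (q(r, a) = (25*(-5))*4 = -125*4 = -500)
q(-1, -8)² = (-500)² = 250000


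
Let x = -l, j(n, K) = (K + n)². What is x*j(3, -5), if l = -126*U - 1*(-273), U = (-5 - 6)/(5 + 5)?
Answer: -8232/5 ≈ -1646.4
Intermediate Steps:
U = -11/10 ≈ -1.1000
l = 2058/5 (l = -126*(-11/10) - 1*(-273) = 693/5 + 273 = 2058/5 ≈ 411.60)
x = -2058/5 (x = -1*2058/5 = -2058/5 ≈ -411.60)
x*j(3, -5) = -2058*(-5 + 3)²/5 = -2058/5*(-2)² = -2058/5*4 = -8232/5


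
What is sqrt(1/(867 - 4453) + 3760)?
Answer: 3*sqrt(5372369486)/3586 ≈ 61.319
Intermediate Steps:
sqrt(1/(867 - 4453) + 3760) = sqrt(1/(-3586) + 3760) = sqrt(-1/3586 + 3760) = sqrt(13483359/3586) = 3*sqrt(5372369486)/3586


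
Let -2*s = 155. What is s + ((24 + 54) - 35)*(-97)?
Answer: -8497/2 ≈ -4248.5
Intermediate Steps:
s = -155/2 (s = -1/2*155 = -155/2 ≈ -77.500)
s + ((24 + 54) - 35)*(-97) = -155/2 + ((24 + 54) - 35)*(-97) = -155/2 + (78 - 35)*(-97) = -155/2 + 43*(-97) = -155/2 - 4171 = -8497/2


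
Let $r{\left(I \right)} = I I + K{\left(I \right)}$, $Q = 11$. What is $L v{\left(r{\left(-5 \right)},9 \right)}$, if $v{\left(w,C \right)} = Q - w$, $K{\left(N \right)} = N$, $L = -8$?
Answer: $72$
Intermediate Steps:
$r{\left(I \right)} = I + I^{2}$ ($r{\left(I \right)} = I I + I = I^{2} + I = I + I^{2}$)
$v{\left(w,C \right)} = 11 - w$
$L v{\left(r{\left(-5 \right)},9 \right)} = - 8 \left(11 - - 5 \left(1 - 5\right)\right) = - 8 \left(11 - \left(-5\right) \left(-4\right)\right) = - 8 \left(11 - 20\right) = \left(-8\right) \left(-9\right) = 72$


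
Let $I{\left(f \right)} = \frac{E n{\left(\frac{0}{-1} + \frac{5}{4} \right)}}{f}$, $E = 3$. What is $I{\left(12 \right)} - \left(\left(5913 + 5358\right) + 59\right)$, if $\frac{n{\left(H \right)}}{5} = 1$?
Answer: $- \frac{45315}{4} \approx -11329.0$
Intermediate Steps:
$n{\left(H \right)} = 5$ ($n{\left(H \right)} = 5 \cdot 1 = 5$)
$I{\left(f \right)} = \frac{15}{f}$ ($I{\left(f \right)} = \frac{3 \cdot 5}{f} = \frac{15}{f}$)
$I{\left(12 \right)} - \left(\left(5913 + 5358\right) + 59\right) = \frac{15}{12} - \left(\left(5913 + 5358\right) + 59\right) = 15 \cdot \frac{1}{12} - \left(11271 + 59\right) = \frac{5}{4} - 11330 = - \frac{45315}{4}$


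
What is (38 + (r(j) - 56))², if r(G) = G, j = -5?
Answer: 529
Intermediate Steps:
(38 + (r(j) - 56))² = (38 + (-5 - 56))² = (38 - 61)² = (-23)² = 529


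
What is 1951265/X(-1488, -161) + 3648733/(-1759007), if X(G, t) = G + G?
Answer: -3443147423263/5234804832 ≈ -657.74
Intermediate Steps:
X(G, t) = 2*G
1951265/X(-1488, -161) + 3648733/(-1759007) = 1951265/((2*(-1488))) + 3648733/(-1759007) = 1951265/(-2976) + 3648733*(-1/1759007) = 1951265*(-1/2976) - 3648733/1759007 = -1951265/2976 - 3648733/1759007 = -3443147423263/5234804832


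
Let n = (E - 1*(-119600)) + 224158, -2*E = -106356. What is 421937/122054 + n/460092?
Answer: 20214788729/4679672414 ≈ 4.3197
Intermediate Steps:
E = 53178 (E = -1/2*(-106356) = 53178)
n = 396936 (n = (53178 - 1*(-119600)) + 224158 = (53178 + 119600) + 224158 = 172778 + 224158 = 396936)
421937/122054 + n/460092 = 421937/122054 + 396936/460092 = 421937*(1/122054) + 396936*(1/460092) = 421937/122054 + 33078/38341 = 20214788729/4679672414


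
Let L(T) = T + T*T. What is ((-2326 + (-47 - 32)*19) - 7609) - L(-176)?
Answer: -42236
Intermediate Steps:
L(T) = T + T²
((-2326 + (-47 - 32)*19) - 7609) - L(-176) = ((-2326 + (-47 - 32)*19) - 7609) - (-176)*(1 - 176) = ((-2326 - 79*19) - 7609) - (-176)*(-175) = ((-2326 - 1501) - 7609) - 1*30800 = (-3827 - 7609) - 30800 = -11436 - 30800 = -42236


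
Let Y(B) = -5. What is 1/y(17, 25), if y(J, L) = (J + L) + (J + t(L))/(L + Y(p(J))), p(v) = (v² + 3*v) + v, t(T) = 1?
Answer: 10/429 ≈ 0.023310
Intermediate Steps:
p(v) = v² + 4*v
y(J, L) = J + L + (1 + J)/(-5 + L) (y(J, L) = (J + L) + (J + 1)/(L - 5) = (J + L) + (1 + J)/(-5 + L) = J + L + (1 + J)/(-5 + L))
1/y(17, 25) = 1/((1 + 25² - 5*25 - 4*17 + 17*25)/(-5 + 25)) = 1/((1 + 625 - 125 - 68 + 425)/20) = 1/((1/20)*858) = 1/(429/10) = 10/429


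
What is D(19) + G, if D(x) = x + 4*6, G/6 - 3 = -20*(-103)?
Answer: 12421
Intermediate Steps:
G = 12378 (G = 18 + 6*(-20*(-103)) = 18 + 6*2060 = 18 + 12360 = 12378)
D(x) = 24 + x (D(x) = x + 24 = 24 + x)
D(19) + G = (24 + 19) + 12378 = 43 + 12378 = 12421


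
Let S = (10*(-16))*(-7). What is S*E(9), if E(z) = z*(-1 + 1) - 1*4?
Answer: -4480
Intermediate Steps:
S = 1120 (S = -160*(-7) = 1120)
E(z) = -4 (E(z) = z*0 - 4 = 0 - 4 = -4)
S*E(9) = 1120*(-4) = -4480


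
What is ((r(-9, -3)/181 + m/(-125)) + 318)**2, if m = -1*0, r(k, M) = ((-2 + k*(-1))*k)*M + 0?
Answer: 3334716009/32761 ≈ 1.0179e+5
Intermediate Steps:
r(k, M) = M*k*(-2 - k) (r(k, M) = ((-2 - k)*k)*M + 0 = (k*(-2 - k))*M + 0 = M*k*(-2 - k) + 0 = M*k*(-2 - k))
m = 0
((r(-9, -3)/181 + m/(-125)) + 318)**2 = ((-1*(-3)*(-9)*(2 - 9)/181 + 0/(-125)) + 318)**2 = ((-1*(-3)*(-9)*(-7)*(1/181) + 0*(-1/125)) + 318)**2 = ((189*(1/181) + 0) + 318)**2 = ((189/181 + 0) + 318)**2 = (189/181 + 318)**2 = (57747/181)**2 = 3334716009/32761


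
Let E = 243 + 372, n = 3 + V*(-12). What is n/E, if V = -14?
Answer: 57/205 ≈ 0.27805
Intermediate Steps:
n = 171 (n = 3 - 14*(-12) = 3 + 168 = 171)
E = 615
n/E = 171/615 = 171*(1/615) = 57/205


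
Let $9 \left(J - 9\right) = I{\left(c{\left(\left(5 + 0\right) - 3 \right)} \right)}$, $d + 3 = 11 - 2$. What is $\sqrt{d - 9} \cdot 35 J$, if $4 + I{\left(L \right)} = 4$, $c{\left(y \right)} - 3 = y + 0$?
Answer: $315 i \sqrt{3} \approx 545.6 i$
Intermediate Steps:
$d = 6$ ($d = -3 + \left(11 - 2\right) = -3 + 9 = 6$)
$c{\left(y \right)} = 3 + y$ ($c{\left(y \right)} = 3 + \left(y + 0\right) = 3 + y$)
$I{\left(L \right)} = 0$ ($I{\left(L \right)} = -4 + 4 = 0$)
$J = 9$ ($J = 9 + \frac{1}{9} \cdot 0 = 9 + 0 = 9$)
$\sqrt{d - 9} \cdot 35 J = \sqrt{6 - 9} \cdot 35 \cdot 9 = \sqrt{-3} \cdot 35 \cdot 9 = i \sqrt{3} \cdot 35 \cdot 9 = 35 i \sqrt{3} \cdot 9 = 315 i \sqrt{3}$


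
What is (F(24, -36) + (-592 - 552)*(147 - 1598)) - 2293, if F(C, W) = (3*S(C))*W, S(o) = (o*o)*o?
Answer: 164659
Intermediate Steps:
S(o) = o**3 (S(o) = o**2*o = o**3)
F(C, W) = 3*W*C**3 (F(C, W) = (3*C**3)*W = 3*W*C**3)
(F(24, -36) + (-592 - 552)*(147 - 1598)) - 2293 = (3*(-36)*24**3 + (-592 - 552)*(147 - 1598)) - 2293 = (3*(-36)*13824 - 1144*(-1451)) - 2293 = (-1492992 + 1659944) - 2293 = 166952 - 2293 = 164659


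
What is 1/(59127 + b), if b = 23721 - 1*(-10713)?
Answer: 1/93561 ≈ 1.0688e-5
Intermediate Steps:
b = 34434 (b = 23721 + 10713 = 34434)
1/(59127 + b) = 1/(59127 + 34434) = 1/93561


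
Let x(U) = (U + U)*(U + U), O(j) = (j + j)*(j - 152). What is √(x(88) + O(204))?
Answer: 4*√3262 ≈ 228.46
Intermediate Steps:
O(j) = 2*j*(-152 + j) (O(j) = (2*j)*(-152 + j) = 2*j*(-152 + j))
x(U) = 4*U² (x(U) = (2*U)*(2*U) = 4*U²)
√(x(88) + O(204)) = √(4*88² + 2*204*(-152 + 204)) = √(4*7744 + 2*204*52) = √(30976 + 21216) = √52192 = 4*√3262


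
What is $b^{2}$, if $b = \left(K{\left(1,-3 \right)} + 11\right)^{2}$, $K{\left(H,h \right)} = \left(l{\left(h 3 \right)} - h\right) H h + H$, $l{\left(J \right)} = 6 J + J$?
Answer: $1358954496$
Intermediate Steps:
$l{\left(J \right)} = 7 J$
$K{\left(H,h \right)} = H + 20 H h^{2}$ ($K{\left(H,h \right)} = \left(7 h 3 - h\right) H h + H = \left(7 \cdot 3 h - h\right) H h + H = \left(21 h - h\right) H h + H = 20 h H h + H = 20 H h h + H = 20 H h^{2} + H = H + 20 H h^{2}$)
$b = 36864$ ($b = \left(1 \left(1 + 20 \left(-3\right)^{2}\right) + 11\right)^{2} = \left(1 \left(1 + 20 \cdot 9\right) + 11\right)^{2} = \left(1 \left(1 + 180\right) + 11\right)^{2} = \left(1 \cdot 181 + 11\right)^{2} = \left(181 + 11\right)^{2} = 192^{2} = 36864$)
$b^{2} = 36864^{2} = 1358954496$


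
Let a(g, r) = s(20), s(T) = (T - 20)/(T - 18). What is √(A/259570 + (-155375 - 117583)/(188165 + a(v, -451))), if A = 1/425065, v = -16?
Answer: I*√1000401517907513227843600534982/830440803021530 ≈ 1.2044*I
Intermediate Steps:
A = 1/425065 ≈ 2.3526e-6
s(T) = (-20 + T)/(-18 + T)
a(g, r) = 0 (a(g, r) = (-20 + 20)/(-18 + 20) = 0/2 = (½)*0 = 0)
√(A/259570 + (-155375 - 117583)/(188165 + a(v, -451))) = √((1/425065)/259570 + (-155375 - 117583)/(188165 + 0)) = √((1/425065)*(1/259570) - 272958/188165) = √(1/110334122050 - 272958*1/188165) = √(1/110334122050 - 272958/188165) = √(-6023316257267147/4152204015107650) = I*√1000401517907513227843600534982/830440803021530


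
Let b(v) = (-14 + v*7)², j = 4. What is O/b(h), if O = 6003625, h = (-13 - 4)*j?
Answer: 240145/9604 ≈ 25.005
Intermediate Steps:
h = -68 (h = (-13 - 4)*4 = -17*4 = -68)
b(v) = (-14 + 7*v)²
O/b(h) = 6003625/((49*(-2 - 68)²)) = 6003625/((49*(-70)²)) = 6003625/((49*4900)) = 6003625/240100 = 6003625*(1/240100) = 240145/9604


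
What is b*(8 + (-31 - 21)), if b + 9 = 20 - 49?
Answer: 1672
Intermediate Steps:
b = -38 (b = -9 + (20 - 49) = -9 - 29 = -38)
b*(8 + (-31 - 21)) = -38*(8 + (-31 - 21)) = -38*(8 - 52) = -38*(-44) = 1672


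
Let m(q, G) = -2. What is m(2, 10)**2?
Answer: 4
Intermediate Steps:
m(2, 10)**2 = (-2)**2 = 4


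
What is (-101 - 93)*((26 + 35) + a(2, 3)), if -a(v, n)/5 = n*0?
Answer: -11834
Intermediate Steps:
a(v, n) = 0 (a(v, n) = -5*n*0 = -5*0 = 0)
(-101 - 93)*((26 + 35) + a(2, 3)) = (-101 - 93)*((26 + 35) + 0) = -194*(61 + 0) = -194*61 = -11834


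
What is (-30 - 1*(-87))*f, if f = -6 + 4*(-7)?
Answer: -1938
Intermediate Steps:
f = -34 (f = -6 - 28 = -34)
(-30 - 1*(-87))*f = (-30 - 1*(-87))*(-34) = (-30 + 87)*(-34) = 57*(-34) = -1938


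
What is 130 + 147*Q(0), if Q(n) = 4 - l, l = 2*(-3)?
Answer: 1600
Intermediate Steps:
l = -6
Q(n) = 10 (Q(n) = 4 - 1*(-6) = 4 + 6 = 10)
130 + 147*Q(0) = 130 + 147*10 = 130 + 1470 = 1600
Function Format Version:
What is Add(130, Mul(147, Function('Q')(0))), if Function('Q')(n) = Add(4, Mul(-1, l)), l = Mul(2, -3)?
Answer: 1600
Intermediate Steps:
l = -6
Function('Q')(n) = 10 (Function('Q')(n) = Add(4, Mul(-1, -6)) = Add(4, 6) = 10)
Add(130, Mul(147, Function('Q')(0))) = Add(130, Mul(147, 10)) = Add(130, 1470) = 1600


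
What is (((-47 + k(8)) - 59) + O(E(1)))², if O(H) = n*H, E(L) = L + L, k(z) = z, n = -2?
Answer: 10404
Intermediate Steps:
E(L) = 2*L
O(H) = -2*H
(((-47 + k(8)) - 59) + O(E(1)))² = (((-47 + 8) - 59) - 4)² = ((-39 - 59) - 2*2)² = (-98 - 4)² = (-102)² = 10404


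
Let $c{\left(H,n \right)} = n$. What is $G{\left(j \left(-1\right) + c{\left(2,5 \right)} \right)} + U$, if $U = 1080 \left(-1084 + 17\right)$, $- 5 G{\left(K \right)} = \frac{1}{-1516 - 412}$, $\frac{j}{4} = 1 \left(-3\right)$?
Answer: $- \frac{11108750399}{9640} \approx -1.1524 \cdot 10^{6}$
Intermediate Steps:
$j = -12$ ($j = 4 \cdot 1 \left(-3\right) = 4 \left(-3\right) = -12$)
$G{\left(K \right)} = \frac{1}{9640}$ ($G{\left(K \right)} = - \frac{1}{5 \left(-1516 - 412\right)} = - \frac{1}{5 \left(-1928\right)} = \left(- \frac{1}{5}\right) \left(- \frac{1}{1928}\right) = \frac{1}{9640}$)
$U = -1152360$ ($U = 1080 \left(-1067\right) = -1152360$)
$G{\left(j \left(-1\right) + c{\left(2,5 \right)} \right)} + U = \frac{1}{9640} - 1152360 = - \frac{11108750399}{9640}$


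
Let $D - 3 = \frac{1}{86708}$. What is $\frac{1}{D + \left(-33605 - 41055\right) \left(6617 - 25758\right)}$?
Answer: $\frac{86708}{123911546898605} \approx 6.9976 \cdot 10^{-10}$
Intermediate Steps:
$D = \frac{260125}{86708}$ ($D = 3 + \frac{1}{86708} = \frac{260125}{86708} \approx 3.0$)
$\frac{1}{D + \left(-33605 - 41055\right) \left(6617 - 25758\right)} = \frac{1}{\frac{260125}{86708} + \left(-33605 - 41055\right) \left(6617 - 25758\right)} = \frac{1}{\frac{260125}{86708} - -1429067060} = \frac{1}{\frac{260125}{86708} + 1429067060} = \frac{1}{\frac{123911546898605}{86708}} = \frac{86708}{123911546898605}$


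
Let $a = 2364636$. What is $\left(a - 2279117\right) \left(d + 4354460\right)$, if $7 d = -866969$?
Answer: $361797304467$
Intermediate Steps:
$d = - \frac{866969}{7}$ ($d = \frac{1}{7} \left(-866969\right) = - \frac{866969}{7} \approx -1.2385 \cdot 10^{5}$)
$\left(a - 2279117\right) \left(d + 4354460\right) = \left(2364636 - 2279117\right) \left(- \frac{866969}{7} + 4354460\right) = 85519 \cdot \frac{29614251}{7} = 361797304467$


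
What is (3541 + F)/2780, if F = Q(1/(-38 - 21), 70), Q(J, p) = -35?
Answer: 1753/1390 ≈ 1.2612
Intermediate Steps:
F = -35
(3541 + F)/2780 = (3541 - 35)/2780 = 3506*(1/2780) = 1753/1390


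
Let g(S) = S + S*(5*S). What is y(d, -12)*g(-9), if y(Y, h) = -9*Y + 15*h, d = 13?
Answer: -117612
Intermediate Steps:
g(S) = S + 5*S**2
y(d, -12)*g(-9) = (-9*13 + 15*(-12))*(-9*(1 + 5*(-9))) = (-117 - 180)*(-9*(1 - 45)) = -(-2673)*(-44) = -297*396 = -117612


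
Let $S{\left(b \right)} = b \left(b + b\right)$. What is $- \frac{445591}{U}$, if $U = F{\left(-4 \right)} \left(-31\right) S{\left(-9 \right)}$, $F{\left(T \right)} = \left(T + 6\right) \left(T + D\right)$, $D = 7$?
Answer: $\frac{445591}{30132} \approx 14.788$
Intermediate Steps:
$S{\left(b \right)} = 2 b^{2}$ ($S{\left(b \right)} = b 2 b = 2 b^{2}$)
$F{\left(T \right)} = \left(6 + T\right) \left(7 + T\right)$ ($F{\left(T \right)} = \left(T + 6\right) \left(T + 7\right) = \left(6 + T\right) \left(7 + T\right)$)
$U = -30132$ ($U = \left(42 + \left(-4\right)^{2} + 13 \left(-4\right)\right) \left(-31\right) 2 \left(-9\right)^{2} = \left(42 + 16 - 52\right) \left(-31\right) 2 \cdot 81 = 6 \left(-31\right) 162 = \left(-186\right) 162 = -30132$)
$- \frac{445591}{U} = - \frac{445591}{-30132} = \left(-445591\right) \left(- \frac{1}{30132}\right) = \frac{445591}{30132}$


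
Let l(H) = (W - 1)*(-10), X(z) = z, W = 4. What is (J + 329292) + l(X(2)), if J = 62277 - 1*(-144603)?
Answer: 536142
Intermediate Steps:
J = 206880 (J = 62277 + 144603 = 206880)
l(H) = -30 (l(H) = (4 - 1)*(-10) = 3*(-10) = -30)
(J + 329292) + l(X(2)) = (206880 + 329292) - 30 = 536172 - 30 = 536142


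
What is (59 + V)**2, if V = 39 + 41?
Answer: 19321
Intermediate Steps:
V = 80
(59 + V)**2 = (59 + 80)**2 = 139**2 = 19321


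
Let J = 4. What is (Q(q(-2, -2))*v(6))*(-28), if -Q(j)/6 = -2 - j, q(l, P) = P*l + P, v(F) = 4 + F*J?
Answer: -18816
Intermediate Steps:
v(F) = 4 + 4*F (v(F) = 4 + F*4 = 4 + 4*F)
q(l, P) = P + P*l
Q(j) = 12 + 6*j (Q(j) = -6*(-2 - j) = 12 + 6*j)
(Q(q(-2, -2))*v(6))*(-28) = ((12 + 6*(-2*(1 - 2)))*(4 + 4*6))*(-28) = ((12 + 6*(-2*(-1)))*(4 + 24))*(-28) = ((12 + 6*2)*28)*(-28) = ((12 + 12)*28)*(-28) = (24*28)*(-28) = 672*(-28) = -18816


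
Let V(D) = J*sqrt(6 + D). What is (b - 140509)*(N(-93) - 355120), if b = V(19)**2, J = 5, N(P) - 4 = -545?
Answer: 49751283324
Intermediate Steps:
N(P) = -541 (N(P) = 4 - 545 = -541)
V(D) = 5*sqrt(6 + D)
b = 625 (b = (5*sqrt(6 + 19))**2 = (5*sqrt(25))**2 = (5*5)**2 = 25**2 = 625)
(b - 140509)*(N(-93) - 355120) = (625 - 140509)*(-541 - 355120) = -139884*(-355661) = 49751283324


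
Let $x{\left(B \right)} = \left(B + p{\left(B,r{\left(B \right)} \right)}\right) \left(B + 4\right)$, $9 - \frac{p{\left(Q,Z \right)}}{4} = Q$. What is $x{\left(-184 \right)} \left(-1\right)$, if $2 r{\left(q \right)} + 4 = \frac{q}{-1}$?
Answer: $105840$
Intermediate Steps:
$r{\left(q \right)} = -2 - \frac{q}{2}$ ($r{\left(q \right)} = -2 + \frac{q \frac{1}{-1}}{2} = -2 + \frac{q \left(-1\right)}{2} = -2 + \frac{\left(-1\right) q}{2} = -2 - \frac{q}{2}$)
$p{\left(Q,Z \right)} = 36 - 4 Q$
$x{\left(B \right)} = \left(4 + B\right) \left(36 - 3 B\right)$ ($x{\left(B \right)} = \left(B - \left(-36 + 4 B\right)\right) \left(B + 4\right) = \left(36 - 3 B\right) \left(4 + B\right) = \left(4 + B\right) \left(36 - 3 B\right)$)
$x{\left(-184 \right)} \left(-1\right) = \left(144 - 3 \left(-184\right)^{2} + 24 \left(-184\right)\right) \left(-1\right) = \left(144 - 101568 - 4416\right) \left(-1\right) = \left(-105840\right) \left(-1\right) = 105840$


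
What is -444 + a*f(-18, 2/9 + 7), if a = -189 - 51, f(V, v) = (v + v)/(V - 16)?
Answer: -17444/51 ≈ -342.04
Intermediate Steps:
f(V, v) = 2*v/(-16 + V) (f(V, v) = (2*v)/(-16 + V) = 2*v/(-16 + V))
a = -240
-444 + a*f(-18, 2/9 + 7) = -444 - 480*(2/9 + 7)/(-16 - 18) = -444 - 480*(2*(⅑) + 7)/(-34) = -444 - 480*(2/9 + 7)*(-1)/34 = -444 - 480*65*(-1)/(9*34) = -444 - 240*(-65/153) = -444 + 5200/51 = -17444/51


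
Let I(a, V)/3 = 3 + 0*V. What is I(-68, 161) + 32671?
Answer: 32680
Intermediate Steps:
I(a, V) = 9 (I(a, V) = 3*(3 + 0*V) = 3*(3 + 0) = 3*3 = 9)
I(-68, 161) + 32671 = 9 + 32671 = 32680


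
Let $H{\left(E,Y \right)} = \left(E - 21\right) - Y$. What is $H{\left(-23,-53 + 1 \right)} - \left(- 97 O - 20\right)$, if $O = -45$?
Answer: $-4337$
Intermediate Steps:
$H{\left(E,Y \right)} = -21 + E - Y$ ($H{\left(E,Y \right)} = \left(-21 + E\right) - Y = -21 + E - Y$)
$H{\left(-23,-53 + 1 \right)} - \left(- 97 O - 20\right) = \left(-21 - 23 - \left(-53 + 1\right)\right) - \left(\left(-97\right) \left(-45\right) - 20\right) = \left(-21 - 23 - -52\right) - \left(4365 - 20\right) = \left(-21 - 23 + 52\right) - 4345 = 8 - 4345 = -4337$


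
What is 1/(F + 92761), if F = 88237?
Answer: 1/180998 ≈ 5.5249e-6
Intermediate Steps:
1/(F + 92761) = 1/(88237 + 92761) = 1/180998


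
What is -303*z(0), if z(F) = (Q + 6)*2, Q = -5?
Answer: -606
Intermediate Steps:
z(F) = 2 (z(F) = (-5 + 6)*2 = 1*2 = 2)
-303*z(0) = -303*2 = -606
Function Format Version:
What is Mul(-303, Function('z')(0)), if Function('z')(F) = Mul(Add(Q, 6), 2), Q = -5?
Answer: -606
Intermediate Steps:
Function('z')(F) = 2 (Function('z')(F) = Mul(Add(-5, 6), 2) = Mul(1, 2) = 2)
Mul(-303, Function('z')(0)) = Mul(-303, 2) = -606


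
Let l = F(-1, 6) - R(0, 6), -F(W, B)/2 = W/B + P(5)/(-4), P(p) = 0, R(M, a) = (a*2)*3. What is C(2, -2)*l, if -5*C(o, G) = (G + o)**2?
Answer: 0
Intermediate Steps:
R(M, a) = 6*a (R(M, a) = (2*a)*3 = 6*a)
F(W, B) = -2*W/B (F(W, B) = -2*(W/B + 0/(-4)) = -2*(W/B + 0*(-1/4)) = -2*(W/B + 0) = -2*W/B)
C(o, G) = -(G + o)**2/5
l = -107/3 (l = -2*(-1)/6 - 6*6 = -2*(-1)*1/6 - 1*36 = 1/3 - 36 = -107/3 ≈ -35.667)
C(2, -2)*l = -(-2 + 2)**2/5*(-107/3) = -1/5*0**2*(-107/3) = -1/5*0*(-107/3) = 0*(-107/3) = 0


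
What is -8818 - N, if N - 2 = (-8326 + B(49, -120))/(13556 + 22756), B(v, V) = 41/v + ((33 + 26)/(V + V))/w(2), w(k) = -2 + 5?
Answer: -11298896800549/1281087360 ≈ -8819.8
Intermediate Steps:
w(k) = 3
B(v, V) = 41/v + 59/(6*V) (B(v, V) = 41/v + ((33 + 26)/(V + V))/3 = 41/v + (59/((2*V)))*(⅓) = 41/v + (59*(1/(2*V)))*(⅓) = 41/v + (59/(2*V))*(⅓) = 41/v + 59/(6*V))
N = 2268460069/1281087360 (N = 2 + (-8326 + (41/49 + (59/6)/(-120)))/(13556 + 22756) = 2 + (-8326 + (41*(1/49) + (59/6)*(-1/120)))/36312 = 2 + (-8326 + (41/49 - 59/720))*(1/36312) = 2 + (-8326 + 26629/35280)*(1/36312) = 2 - 293714651/35280*1/36312 = 2 - 293714651/1281087360 = 2268460069/1281087360 ≈ 1.7707)
-8818 - N = -8818 - 1*2268460069/1281087360 = -8818 - 2268460069/1281087360 = -11298896800549/1281087360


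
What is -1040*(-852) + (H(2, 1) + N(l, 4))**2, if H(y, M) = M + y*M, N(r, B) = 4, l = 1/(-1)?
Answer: 886129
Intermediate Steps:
l = -1
H(y, M) = M + M*y
-1040*(-852) + (H(2, 1) + N(l, 4))**2 = -1040*(-852) + (1*(1 + 2) + 4)**2 = 886080 + (1*3 + 4)**2 = 886080 + (3 + 4)**2 = 886080 + 7**2 = 886080 + 49 = 886129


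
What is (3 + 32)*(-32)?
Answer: -1120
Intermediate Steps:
(3 + 32)*(-32) = 35*(-32) = -1120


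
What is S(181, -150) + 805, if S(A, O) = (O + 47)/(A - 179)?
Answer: 1507/2 ≈ 753.50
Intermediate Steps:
S(A, O) = (47 + O)/(-179 + A)
S(181, -150) + 805 = (47 - 150)/(-179 + 181) + 805 = -103/2 + 805 = 1507/2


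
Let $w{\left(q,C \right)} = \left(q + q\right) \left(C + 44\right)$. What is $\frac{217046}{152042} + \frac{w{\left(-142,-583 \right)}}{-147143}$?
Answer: $\frac{4331409193}{11185958003} \approx 0.38722$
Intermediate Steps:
$w{\left(q,C \right)} = 2 q \left(44 + C\right)$
$\frac{217046}{152042} + \frac{w{\left(-142,-583 \right)}}{-147143} = \frac{217046}{152042} + \frac{2 \left(-142\right) \left(44 - 583\right)}{-147143} = 217046 \cdot \frac{1}{152042} + 2 \left(-142\right) \left(-539\right) \left(- \frac{1}{147143}\right) = \frac{108523}{76021} + 153076 \left(- \frac{1}{147143}\right) = \frac{108523}{76021} - \frac{153076}{147143} = \frac{4331409193}{11185958003}$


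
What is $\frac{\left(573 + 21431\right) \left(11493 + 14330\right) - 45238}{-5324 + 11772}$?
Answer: $\frac{284082027}{3224} \approx 88115.0$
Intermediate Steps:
$\frac{\left(573 + 21431\right) \left(11493 + 14330\right) - 45238}{-5324 + 11772} = \frac{22004 \cdot 25823 - 45238}{6448} = \left(568209292 - 45238\right) \frac{1}{6448} = 568164054 \cdot \frac{1}{6448} = \frac{284082027}{3224}$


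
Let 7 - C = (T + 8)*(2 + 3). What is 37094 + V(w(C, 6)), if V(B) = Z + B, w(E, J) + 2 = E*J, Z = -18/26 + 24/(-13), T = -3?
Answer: 480759/13 ≈ 36981.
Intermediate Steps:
Z = -33/13 (Z = -18*1/26 + 24*(-1/13) = -9/13 - 24/13 = -33/13 ≈ -2.5385)
C = -18 (C = 7 - (-3 + 8)*(2 + 3) = 7 - 5*5 = 7 - 1*25 = 7 - 25 = -18)
w(E, J) = -2 + E*J
V(B) = -33/13 + B
37094 + V(w(C, 6)) = 37094 + (-33/13 + (-2 - 18*6)) = 37094 + (-33/13 + (-2 - 108)) = 37094 + (-33/13 - 110) = 37094 - 1463/13 = 480759/13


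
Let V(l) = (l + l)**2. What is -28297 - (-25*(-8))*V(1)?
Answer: -29097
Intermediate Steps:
V(l) = 4*l**2 (V(l) = (2*l)**2 = 4*l**2)
-28297 - (-25*(-8))*V(1) = -28297 - (-25*(-8))*4*1**2 = -28297 - 200*4*1 = -28297 - 200*4 = -28297 - 1*800 = -28297 - 800 = -29097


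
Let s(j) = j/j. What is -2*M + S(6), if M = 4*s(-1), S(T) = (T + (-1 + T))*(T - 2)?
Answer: 36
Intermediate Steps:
s(j) = 1
S(T) = (-1 + 2*T)*(-2 + T)
M = 4 (M = 4*1 = 4)
-2*M + S(6) = -2*4 + (2 - 5*6 + 2*6**2) = -8 + (2 - 30 + 2*36) = -8 + (2 - 30 + 72) = -8 + 44 = 36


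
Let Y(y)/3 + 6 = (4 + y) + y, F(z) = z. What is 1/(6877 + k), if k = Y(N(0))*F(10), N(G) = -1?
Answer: 1/6757 ≈ 0.00014799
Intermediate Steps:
Y(y) = -6 + 6*y (Y(y) = -18 + 3*((4 + y) + y) = -18 + 3*(4 + 2*y) = -18 + (12 + 6*y) = -6 + 6*y)
k = -120 (k = (-6 + 6*(-1))*10 = (-6 - 6)*10 = -12*10 = -120)
1/(6877 + k) = 1/(6877 - 120) = 1/6757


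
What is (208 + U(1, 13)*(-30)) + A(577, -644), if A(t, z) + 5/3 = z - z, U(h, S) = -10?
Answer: 1519/3 ≈ 506.33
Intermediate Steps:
A(t, z) = -5/3 (A(t, z) = -5/3 + (z - z) = -5/3 + 0 = -5/3)
(208 + U(1, 13)*(-30)) + A(577, -644) = (208 - 10*(-30)) - 5/3 = (208 + 300) - 5/3 = 508 - 5/3 = 1519/3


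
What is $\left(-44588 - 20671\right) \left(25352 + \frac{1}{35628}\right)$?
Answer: $- \frac{19648202712921}{11876} \approx -1.6544 \cdot 10^{9}$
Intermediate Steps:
$\left(-44588 - 20671\right) \left(25352 + \frac{1}{35628}\right) = - 65259 \left(25352 + \frac{1}{35628}\right) = \left(-65259\right) \frac{903241057}{35628} = - \frac{19648202712921}{11876}$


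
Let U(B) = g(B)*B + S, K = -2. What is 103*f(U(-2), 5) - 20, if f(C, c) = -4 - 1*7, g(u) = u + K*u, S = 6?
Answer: -1153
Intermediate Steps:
g(u) = -u (g(u) = u - 2*u = -u)
U(B) = 6 - B² (U(B) = (-B)*B + 6 = -B² + 6 = 6 - B²)
f(C, c) = -11 (f(C, c) = -4 - 7 = -11)
103*f(U(-2), 5) - 20 = 103*(-11) - 20 = -1133 - 20 = -1153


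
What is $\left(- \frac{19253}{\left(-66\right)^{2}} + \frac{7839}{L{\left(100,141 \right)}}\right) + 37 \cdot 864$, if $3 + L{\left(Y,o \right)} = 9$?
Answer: $\frac{144924469}{4356} \approx 33270.0$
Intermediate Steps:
$L{\left(Y,o \right)} = 6$ ($L{\left(Y,o \right)} = -3 + 9 = 6$)
$\left(- \frac{19253}{\left(-66\right)^{2}} + \frac{7839}{L{\left(100,141 \right)}}\right) + 37 \cdot 864 = \left(- \frac{19253}{\left(-66\right)^{2}} + \frac{7839}{6}\right) + 37 \cdot 864 = \left(- \frac{19253}{4356} + 7839 \cdot \frac{1}{6}\right) + 31968 = \left(\left(-19253\right) \frac{1}{4356} + \frac{2613}{2}\right) + 31968 = \left(- \frac{19253}{4356} + \frac{2613}{2}\right) + 31968 = \frac{5671861}{4356} + 31968 = \frac{144924469}{4356}$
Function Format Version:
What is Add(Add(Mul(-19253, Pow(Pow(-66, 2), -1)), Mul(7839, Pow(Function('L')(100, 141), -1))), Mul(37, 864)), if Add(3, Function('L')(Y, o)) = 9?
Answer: Rational(144924469, 4356) ≈ 33270.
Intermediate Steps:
Function('L')(Y, o) = 6 (Function('L')(Y, o) = Add(-3, 9) = 6)
Add(Add(Mul(-19253, Pow(Pow(-66, 2), -1)), Mul(7839, Pow(Function('L')(100, 141), -1))), Mul(37, 864)) = Add(Add(Mul(-19253, Pow(Pow(-66, 2), -1)), Mul(7839, Pow(6, -1))), Mul(37, 864)) = Add(Add(Mul(-19253, Pow(4356, -1)), Mul(7839, Rational(1, 6))), 31968) = Add(Add(Mul(-19253, Rational(1, 4356)), Rational(2613, 2)), 31968) = Add(Add(Rational(-19253, 4356), Rational(2613, 2)), 31968) = Add(Rational(5671861, 4356), 31968) = Rational(144924469, 4356)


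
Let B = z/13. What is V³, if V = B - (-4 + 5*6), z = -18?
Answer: -45118016/2197 ≈ -20536.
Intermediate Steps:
B = -18/13 ≈ -1.3846
V = -356/13 (V = -18/13 - (-4 + 5*6) = -18/13 - (-4 + 30) = -18/13 - 1*26 = -18/13 - 26 = -356/13 ≈ -27.385)
V³ = (-356/13)³ = -45118016/2197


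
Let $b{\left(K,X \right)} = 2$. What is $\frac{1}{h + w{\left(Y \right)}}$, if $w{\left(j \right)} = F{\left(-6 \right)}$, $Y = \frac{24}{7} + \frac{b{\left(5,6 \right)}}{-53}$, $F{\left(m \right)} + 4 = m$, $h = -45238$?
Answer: $- \frac{1}{45248} \approx -2.21 \cdot 10^{-5}$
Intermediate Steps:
$F{\left(m \right)} = -4 + m$
$Y = \frac{1258}{371}$ ($Y = \frac{24}{7} + \frac{2}{-53} = 24 \cdot \frac{1}{7} + 2 \left(- \frac{1}{53}\right) = \frac{24}{7} - \frac{2}{53} = \frac{1258}{371} \approx 3.3908$)
$w{\left(j \right)} = -10$ ($w{\left(j \right)} = -4 - 6 = -10$)
$\frac{1}{h + w{\left(Y \right)}} = \frac{1}{-45238 - 10} = \frac{1}{-45248} = - \frac{1}{45248}$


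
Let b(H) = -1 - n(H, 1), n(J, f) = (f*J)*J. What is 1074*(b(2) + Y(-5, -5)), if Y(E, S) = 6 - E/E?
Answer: 0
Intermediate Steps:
Y(E, S) = 5 (Y(E, S) = 6 - 1*1 = 6 - 1 = 5)
n(J, f) = f*J² (n(J, f) = (J*f)*J = f*J²)
b(H) = -1 - H²
1074*(b(2) + Y(-5, -5)) = 1074*((-1 - 1*2²) + 5) = 1074*((-1 - 1*4) + 5) = 1074*((-1 - 4) + 5) = 1074*(-5 + 5) = 1074*0 = 0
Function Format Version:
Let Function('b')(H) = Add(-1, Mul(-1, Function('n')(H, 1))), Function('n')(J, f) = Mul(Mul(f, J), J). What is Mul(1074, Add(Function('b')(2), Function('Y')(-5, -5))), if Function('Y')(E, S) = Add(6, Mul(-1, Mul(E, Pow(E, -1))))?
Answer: 0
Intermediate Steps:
Function('Y')(E, S) = 5 (Function('Y')(E, S) = Add(6, Mul(-1, 1)) = Add(6, -1) = 5)
Function('n')(J, f) = Mul(f, Pow(J, 2)) (Function('n')(J, f) = Mul(Mul(J, f), J) = Mul(f, Pow(J, 2)))
Function('b')(H) = Add(-1, Mul(-1, Pow(H, 2))) (Function('b')(H) = Add(-1, Mul(-1, Mul(1, Pow(H, 2)))) = Add(-1, Mul(-1, Pow(H, 2))))
Mul(1074, Add(Function('b')(2), Function('Y')(-5, -5))) = Mul(1074, Add(Add(-1, Mul(-1, Pow(2, 2))), 5)) = Mul(1074, Add(Add(-1, Mul(-1, 4)), 5)) = Mul(1074, Add(Add(-1, -4), 5)) = Mul(1074, Add(-5, 5)) = Mul(1074, 0) = 0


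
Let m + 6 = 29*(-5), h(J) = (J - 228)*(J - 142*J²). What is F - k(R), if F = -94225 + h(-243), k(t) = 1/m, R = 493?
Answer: 596349652347/151 ≈ 3.9493e+9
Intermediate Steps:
h(J) = (-228 + J)*(J - 142*J²)
m = -151 (m = -6 + 29*(-5) = -6 - 145 = -151)
k(t) = -1/151 (k(t) = 1/(-151) = -1/151)
F = 3949335446 (F = -94225 - 243*(-228 - 142*(-243)² + 32377*(-243)) = -94225 - 243*(-228 - 142*59049 - 7867611) = -94225 - 243*(-228 - 8384958 - 7867611) = -94225 - 243*(-16252797) = -94225 + 3949429671 = 3949335446)
F - k(R) = 3949335446 - 1*(-1/151) = 3949335446 + 1/151 = 596349652347/151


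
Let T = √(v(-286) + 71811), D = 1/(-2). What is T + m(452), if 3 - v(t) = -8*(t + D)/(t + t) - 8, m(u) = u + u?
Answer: 904 + √1468770017/143 ≈ 1172.0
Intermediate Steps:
m(u) = 2*u
D = -½ ≈ -0.50000
v(t) = 11 + 4*(-½ + t)/t (v(t) = 3 - (-8*(t - ½)/(t + t) - 8) = 3 - (-8*(-½ + t)/(2*t) - 8) = 3 - (-8*(-½ + t)*1/(2*t) - 8) = 3 - (-4*(-½ + t)/t - 8) = 3 - (-8 - 4*(-½ + t)/t) = 3 + (8 + 4*(-½ + t)/t) = 11 + 4*(-½ + t)/t)
T = √1468770017/143 (T = √((15 - 2/(-286)) + 71811) = √((15 - 2*(-1/286)) + 71811) = √((15 + 1/143) + 71811) = √(2146/143 + 71811) = √(10271119/143) = √1468770017/143 ≈ 268.00)
T + m(452) = √1468770017/143 + 2*452 = √1468770017/143 + 904 = 904 + √1468770017/143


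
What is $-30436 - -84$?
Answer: $-30352$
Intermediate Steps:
$-30436 - -84 = -30436 + 84 = -30352$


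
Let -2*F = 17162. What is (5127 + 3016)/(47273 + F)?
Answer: 479/2276 ≈ 0.21046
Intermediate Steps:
F = -8581 (F = -½*17162 = -8581)
(5127 + 3016)/(47273 + F) = (5127 + 3016)/(47273 - 8581) = 8143/38692 = 8143*(1/38692) = 479/2276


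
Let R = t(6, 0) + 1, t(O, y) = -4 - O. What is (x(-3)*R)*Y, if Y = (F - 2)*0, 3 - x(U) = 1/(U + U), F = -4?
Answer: 0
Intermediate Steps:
x(U) = 3 - 1/(2*U) (x(U) = 3 - 1/(U + U) = 3 - 1/(2*U))
Y = 0 (Y = (-4 - 2)*0 = -6*0 = 0)
R = -9 (R = (-4 - 1*6) + 1 = (-4 - 6) + 1 = -10 + 1 = -9)
(x(-3)*R)*Y = ((3 - 1/2/(-3))*(-9))*0 = ((3 - 1/2*(-1/3))*(-9))*0 = ((3 + 1/6)*(-9))*0 = ((19/6)*(-9))*0 = -57/2*0 = 0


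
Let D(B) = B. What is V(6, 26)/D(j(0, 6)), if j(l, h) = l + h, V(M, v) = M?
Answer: 1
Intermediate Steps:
j(l, h) = h + l
V(6, 26)/D(j(0, 6)) = 6/(6 + 0) = 6/6 = 6*(⅙) = 1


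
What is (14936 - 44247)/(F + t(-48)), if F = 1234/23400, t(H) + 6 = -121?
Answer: 342938700/1485283 ≈ 230.89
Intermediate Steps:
t(H) = -127 (t(H) = -6 - 121 = -127)
F = 617/11700 (F = 1234*(1/23400) = 617/11700 ≈ 0.052735)
(14936 - 44247)/(F + t(-48)) = (14936 - 44247)/(617/11700 - 127) = -29311/(-1485283/11700) = -29311*(-11700/1485283) = 342938700/1485283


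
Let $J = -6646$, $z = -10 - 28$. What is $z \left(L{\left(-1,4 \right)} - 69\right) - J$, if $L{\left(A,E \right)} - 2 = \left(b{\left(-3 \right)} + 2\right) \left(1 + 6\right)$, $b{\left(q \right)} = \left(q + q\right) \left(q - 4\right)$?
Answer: $-2512$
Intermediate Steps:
$b{\left(q \right)} = 2 q \left(-4 + q\right)$
$L{\left(A,E \right)} = 310$ ($L{\left(A,E \right)} = 2 + \left(2 \left(-3\right) \left(-4 - 3\right) + 2\right) \left(1 + 6\right) = 2 + \left(2 \left(-3\right) \left(-7\right) + 2\right) 7 = 2 + \left(42 + 2\right) 7 = 2 + 44 \cdot 7 = 2 + 308 = 310$)
$z = -38$ ($z = -10 - 28 = -38$)
$z \left(L{\left(-1,4 \right)} - 69\right) - J = - 38 \left(310 - 69\right) - -6646 = \left(-38\right) 241 + 6646 = -9158 + 6646 = -2512$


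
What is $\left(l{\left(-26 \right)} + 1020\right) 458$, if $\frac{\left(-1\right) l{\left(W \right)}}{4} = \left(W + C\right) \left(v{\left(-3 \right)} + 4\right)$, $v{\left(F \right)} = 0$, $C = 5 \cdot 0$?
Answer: $657688$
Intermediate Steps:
$C = 0$
$l{\left(W \right)} = - 16 W$ ($l{\left(W \right)} = - 4 \left(W + 0\right) \left(0 + 4\right) = - 4 W 4 = - 4 \cdot 4 W = - 16 W$)
$\left(l{\left(-26 \right)} + 1020\right) 458 = \left(\left(-16\right) \left(-26\right) + 1020\right) 458 = \left(416 + 1020\right) 458 = 1436 \cdot 458 = 657688$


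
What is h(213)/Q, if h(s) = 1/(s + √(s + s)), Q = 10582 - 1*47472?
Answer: -1/7783790 + √426/1657947270 ≈ -1.1602e-7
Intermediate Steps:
Q = -36890 (Q = 10582 - 47472 = -36890)
h(s) = 1/(s + √2*√s) (h(s) = 1/(s + √(2*s)) = 1/(s + √2*√s))
h(213)/Q = 1/((213 + √2*√213)*(-36890)) = -1/36890/(213 + √426) = -1/(36890*(213 + √426))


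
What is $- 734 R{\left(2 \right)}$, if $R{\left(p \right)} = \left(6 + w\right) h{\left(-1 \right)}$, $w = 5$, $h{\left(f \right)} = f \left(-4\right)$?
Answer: $-32296$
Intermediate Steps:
$h{\left(f \right)} = - 4 f$
$R{\left(p \right)} = 44$ ($R{\left(p \right)} = \left(6 + 5\right) \left(\left(-4\right) \left(-1\right)\right) = 11 \cdot 4 = 44$)
$- 734 R{\left(2 \right)} = \left(-734\right) 44 = -32296$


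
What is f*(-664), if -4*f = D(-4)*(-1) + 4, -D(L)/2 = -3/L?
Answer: 913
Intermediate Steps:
D(L) = 6/L (D(L) = -(-6)/L = 6/L)
f = -11/8 (f = -((6/(-4))*(-1) + 4)/4 = -((6*(-1/4))*(-1) + 4)/4 = -(-3/2*(-1) + 4)/4 = -(3/2 + 4)/4 = -1/4*11/2 = -11/8 ≈ -1.3750)
f*(-664) = -11/8*(-664) = 913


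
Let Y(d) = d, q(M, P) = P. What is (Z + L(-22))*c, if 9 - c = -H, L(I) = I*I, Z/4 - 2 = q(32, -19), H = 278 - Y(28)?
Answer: 107744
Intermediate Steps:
H = 250 (H = 278 - 1*28 = 278 - 28 = 250)
Z = -68 (Z = 8 + 4*(-19) = 8 - 76 = -68)
L(I) = I²
c = 259 (c = 9 - (-1)*250 = 9 - 1*(-250) = 9 + 250 = 259)
(Z + L(-22))*c = (-68 + (-22)²)*259 = (-68 + 484)*259 = 416*259 = 107744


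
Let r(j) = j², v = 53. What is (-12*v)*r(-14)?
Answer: -124656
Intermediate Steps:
(-12*v)*r(-14) = -12*53*(-14)² = -636*196 = -124656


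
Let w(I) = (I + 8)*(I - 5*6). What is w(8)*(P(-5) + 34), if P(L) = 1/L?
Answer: -59488/5 ≈ -11898.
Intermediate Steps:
w(I) = (-30 + I)*(8 + I) (w(I) = (8 + I)*(I - 30) = (8 + I)*(-30 + I) = (-30 + I)*(8 + I))
P(L) = 1/L
w(8)*(P(-5) + 34) = (-240 + 8**2 - 22*8)*(1/(-5) + 34) = (-240 + 64 - 176)*(-1/5 + 34) = -352*169/5 = -59488/5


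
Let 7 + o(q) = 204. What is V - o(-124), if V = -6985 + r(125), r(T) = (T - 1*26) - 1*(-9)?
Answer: -7074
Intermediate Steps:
o(q) = 197 (o(q) = -7 + 204 = 197)
r(T) = -17 + T (r(T) = (T - 26) + 9 = (-26 + T) + 9 = -17 + T)
V = -6877 (V = -6985 + (-17 + 125) = -6985 + 108 = -6877)
V - o(-124) = -6877 - 1*197 = -6877 - 197 = -7074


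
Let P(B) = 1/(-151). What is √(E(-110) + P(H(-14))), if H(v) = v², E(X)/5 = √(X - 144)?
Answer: √(-151 + 114005*I*√254)/151 ≈ 6.3119 + 6.3124*I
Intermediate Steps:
E(X) = 5*√(-144 + X) (E(X) = 5*√(X - 144) = 5*√(-144 + X))
P(B) = -1/151
√(E(-110) + P(H(-14))) = √(5*√(-144 - 110) - 1/151) = √(5*√(-254) - 1/151) = √(5*(I*√254) - 1/151) = √(5*I*√254 - 1/151) = √(-1/151 + 5*I*√254)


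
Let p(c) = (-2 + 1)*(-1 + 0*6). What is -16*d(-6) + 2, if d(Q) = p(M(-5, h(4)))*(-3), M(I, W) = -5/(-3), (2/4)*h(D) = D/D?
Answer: 50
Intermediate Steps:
h(D) = 2 (h(D) = 2*(D/D) = 2*1 = 2)
M(I, W) = 5/3 (M(I, W) = -5*(-⅓) = 5/3)
p(c) = 1 (p(c) = -(-1 + 0) = -1*(-1) = 1)
d(Q) = -3 (d(Q) = 1*(-3) = -3)
-16*d(-6) + 2 = -16*(-3) + 2 = 48 + 2 = 50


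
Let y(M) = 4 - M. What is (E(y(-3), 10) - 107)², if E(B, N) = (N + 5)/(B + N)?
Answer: 3254416/289 ≈ 11261.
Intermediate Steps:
E(B, N) = (5 + N)/(B + N)
(E(y(-3), 10) - 107)² = ((5 + 10)/((4 - 1*(-3)) + 10) - 107)² = (15/((4 + 3) + 10) - 107)² = (15/(7 + 10) - 107)² = (15/17 - 107)² = (-1804/17)² = 3254416/289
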